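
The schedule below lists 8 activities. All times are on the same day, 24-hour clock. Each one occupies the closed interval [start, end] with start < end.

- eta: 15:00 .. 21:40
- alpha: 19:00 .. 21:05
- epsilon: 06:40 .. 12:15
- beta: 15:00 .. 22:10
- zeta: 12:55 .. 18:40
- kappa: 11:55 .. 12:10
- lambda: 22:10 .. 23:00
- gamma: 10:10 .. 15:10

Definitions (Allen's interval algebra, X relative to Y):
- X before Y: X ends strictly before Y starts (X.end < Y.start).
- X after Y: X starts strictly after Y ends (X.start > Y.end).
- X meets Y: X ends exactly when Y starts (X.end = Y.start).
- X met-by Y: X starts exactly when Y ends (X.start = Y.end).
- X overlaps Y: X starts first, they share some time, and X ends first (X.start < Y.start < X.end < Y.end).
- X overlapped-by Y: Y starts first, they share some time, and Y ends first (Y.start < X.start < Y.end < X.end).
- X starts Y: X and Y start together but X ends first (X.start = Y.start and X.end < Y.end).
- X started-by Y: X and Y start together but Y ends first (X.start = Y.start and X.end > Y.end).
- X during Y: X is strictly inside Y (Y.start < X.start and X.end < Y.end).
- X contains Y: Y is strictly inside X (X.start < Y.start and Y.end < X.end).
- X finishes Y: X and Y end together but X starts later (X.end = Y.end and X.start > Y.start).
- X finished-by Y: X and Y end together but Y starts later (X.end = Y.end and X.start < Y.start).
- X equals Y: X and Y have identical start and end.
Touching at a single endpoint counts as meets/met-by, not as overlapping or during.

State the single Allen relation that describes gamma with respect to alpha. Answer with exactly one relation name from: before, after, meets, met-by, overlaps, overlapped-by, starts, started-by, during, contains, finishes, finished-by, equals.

before

gamma = [10:10, 15:10]; alpha = [19:00, 21:05].
Compare endpoints: gamma.start < alpha.start, gamma.start < alpha.end, gamma.end < alpha.start, gamma.end < alpha.end.
That pattern is 'before'.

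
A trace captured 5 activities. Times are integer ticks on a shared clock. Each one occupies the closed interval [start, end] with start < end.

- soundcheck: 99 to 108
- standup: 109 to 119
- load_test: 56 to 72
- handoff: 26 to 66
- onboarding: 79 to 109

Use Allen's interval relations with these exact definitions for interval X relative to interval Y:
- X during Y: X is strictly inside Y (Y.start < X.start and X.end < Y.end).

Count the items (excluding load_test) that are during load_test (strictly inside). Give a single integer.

0

Target load_test = [56, 72].
handoff [26, 66] → overlaps → no.
onboarding [79, 109] → after → no.
soundcheck [99, 108] → after → no.
standup [109, 119] → after → no.
Total: 0.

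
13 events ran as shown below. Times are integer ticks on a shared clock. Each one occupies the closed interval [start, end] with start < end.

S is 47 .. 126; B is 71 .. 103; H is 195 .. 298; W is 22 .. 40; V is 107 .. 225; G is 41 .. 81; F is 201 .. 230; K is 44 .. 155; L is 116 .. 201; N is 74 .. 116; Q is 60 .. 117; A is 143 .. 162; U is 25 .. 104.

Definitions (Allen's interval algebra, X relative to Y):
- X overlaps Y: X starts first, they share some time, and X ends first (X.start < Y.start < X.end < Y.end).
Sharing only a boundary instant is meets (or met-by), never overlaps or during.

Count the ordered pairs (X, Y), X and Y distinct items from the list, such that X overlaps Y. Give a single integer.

Checking all 156 ordered pairs for relation 'overlaps'; matching pairs in alphabetical order:
(B, N): B overlaps N ✓
(G, B): G overlaps B ✓
(G, K): G overlaps K ✓
(G, N): G overlaps N ✓
(G, Q): G overlaps Q ✓
(G, S): G overlaps S ✓
(K, A): K overlaps A ✓
(K, L): K overlaps L ✓
(K, V): K overlaps V ✓
(L, H): L overlaps H ✓
(N, V): N overlaps V ✓
(Q, L): Q overlaps L ✓
(Q, V): Q overlaps V ✓
(S, L): S overlaps L ✓
(S, V): S overlaps V ✓
(U, K): U overlaps K ✓
(U, N): U overlaps N ✓
(U, Q): U overlaps Q ✓
(U, S): U overlaps S ✓
(V, F): V overlaps F ✓
(V, H): V overlaps H ✓
(W, U): W overlaps U ✓
Count: 22.

22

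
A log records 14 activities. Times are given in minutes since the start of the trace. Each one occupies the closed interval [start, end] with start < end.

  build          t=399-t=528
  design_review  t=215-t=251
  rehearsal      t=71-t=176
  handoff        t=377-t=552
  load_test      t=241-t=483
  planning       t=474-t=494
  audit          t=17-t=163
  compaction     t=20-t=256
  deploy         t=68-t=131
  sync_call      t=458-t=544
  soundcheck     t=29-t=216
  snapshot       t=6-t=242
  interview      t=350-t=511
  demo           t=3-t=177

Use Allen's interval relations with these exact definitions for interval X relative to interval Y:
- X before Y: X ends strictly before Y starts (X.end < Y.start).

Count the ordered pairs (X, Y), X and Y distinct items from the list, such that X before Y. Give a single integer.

49

Checking all 182 ordered pairs for relation 'before'; matching pairs in alphabetical order:
(audit, build): audit before build ✓
(audit, design_review): audit before design_review ✓
(audit, handoff): audit before handoff ✓
(audit, interview): audit before interview ✓
(audit, load_test): audit before load_test ✓
(audit, planning): audit before planning ✓
(audit, sync_call): audit before sync_call ✓
(compaction, build): compaction before build ✓
(compaction, handoff): compaction before handoff ✓
(compaction, interview): compaction before interview ✓
(compaction, planning): compaction before planning ✓
(compaction, sync_call): compaction before sync_call ✓
(demo, build): demo before build ✓
(demo, design_review): demo before design_review ✓
(demo, handoff): demo before handoff ✓
(demo, interview): demo before interview ✓
(demo, load_test): demo before load_test ✓
(demo, planning): demo before planning ✓
(demo, sync_call): demo before sync_call ✓
(deploy, build): deploy before build ✓
(deploy, design_review): deploy before design_review ✓
(deploy, handoff): deploy before handoff ✓
(deploy, interview): deploy before interview ✓
(deploy, load_test): deploy before load_test ✓
... plus 25 further pairs not listed.
Count: 49.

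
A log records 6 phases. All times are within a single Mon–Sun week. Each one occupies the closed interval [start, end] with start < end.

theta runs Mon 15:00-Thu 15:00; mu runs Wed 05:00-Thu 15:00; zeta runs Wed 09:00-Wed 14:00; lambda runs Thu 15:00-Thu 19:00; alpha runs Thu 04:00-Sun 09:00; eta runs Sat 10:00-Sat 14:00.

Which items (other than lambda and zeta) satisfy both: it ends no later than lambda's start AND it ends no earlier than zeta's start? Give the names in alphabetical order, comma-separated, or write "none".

mu, theta

Conditions: its end is no later than lambda's start (X.end <= Thu 15:00) AND its end is no earlier than zeta's start (X.end >= Wed 09:00).
alpha: end Sun 09:00 <= Thu 15:00? ✗; end Sun 09:00 >= Wed 09:00? ✓ → no.
eta: end Sat 14:00 <= Thu 15:00? ✗; end Sat 14:00 >= Wed 09:00? ✓ → no.
mu: end Thu 15:00 <= Thu 15:00? ✓; end Thu 15:00 >= Wed 09:00? ✓ → yes.
theta: end Thu 15:00 <= Thu 15:00? ✓; end Thu 15:00 >= Wed 09:00? ✓ → yes.
Result: mu, theta.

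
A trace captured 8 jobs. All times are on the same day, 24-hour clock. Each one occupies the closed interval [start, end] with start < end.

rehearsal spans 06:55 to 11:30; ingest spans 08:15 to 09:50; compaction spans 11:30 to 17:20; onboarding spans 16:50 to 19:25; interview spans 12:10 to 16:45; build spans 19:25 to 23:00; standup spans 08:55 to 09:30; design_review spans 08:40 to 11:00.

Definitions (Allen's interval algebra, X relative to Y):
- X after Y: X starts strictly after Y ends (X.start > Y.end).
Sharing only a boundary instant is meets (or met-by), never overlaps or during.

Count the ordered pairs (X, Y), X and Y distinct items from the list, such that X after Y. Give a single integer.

18

Checking all 56 ordered pairs for relation 'after'; matching pairs in alphabetical order:
(build, compaction): build after compaction ✓
(build, design_review): build after design_review ✓
(build, ingest): build after ingest ✓
(build, interview): build after interview ✓
(build, rehearsal): build after rehearsal ✓
(build, standup): build after standup ✓
(compaction, design_review): compaction after design_review ✓
(compaction, ingest): compaction after ingest ✓
(compaction, standup): compaction after standup ✓
(interview, design_review): interview after design_review ✓
(interview, ingest): interview after ingest ✓
(interview, rehearsal): interview after rehearsal ✓
(interview, standup): interview after standup ✓
(onboarding, design_review): onboarding after design_review ✓
(onboarding, ingest): onboarding after ingest ✓
(onboarding, interview): onboarding after interview ✓
(onboarding, rehearsal): onboarding after rehearsal ✓
(onboarding, standup): onboarding after standup ✓
Count: 18.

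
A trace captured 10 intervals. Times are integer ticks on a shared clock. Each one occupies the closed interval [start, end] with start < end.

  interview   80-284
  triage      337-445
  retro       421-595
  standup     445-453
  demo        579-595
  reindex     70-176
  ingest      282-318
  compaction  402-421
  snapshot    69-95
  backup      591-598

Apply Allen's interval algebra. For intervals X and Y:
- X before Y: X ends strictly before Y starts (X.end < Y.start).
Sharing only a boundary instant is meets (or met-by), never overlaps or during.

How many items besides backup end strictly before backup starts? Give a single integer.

Target backup = [591, 598].
compaction [402, 421] → before → counts.
demo [579, 595] → overlaps → no.
ingest [282, 318] → before → counts.
interview [80, 284] → before → counts.
reindex [70, 176] → before → counts.
retro [421, 595] → overlaps → no.
snapshot [69, 95] → before → counts.
standup [445, 453] → before → counts.
triage [337, 445] → before → counts.
Total: 7.

7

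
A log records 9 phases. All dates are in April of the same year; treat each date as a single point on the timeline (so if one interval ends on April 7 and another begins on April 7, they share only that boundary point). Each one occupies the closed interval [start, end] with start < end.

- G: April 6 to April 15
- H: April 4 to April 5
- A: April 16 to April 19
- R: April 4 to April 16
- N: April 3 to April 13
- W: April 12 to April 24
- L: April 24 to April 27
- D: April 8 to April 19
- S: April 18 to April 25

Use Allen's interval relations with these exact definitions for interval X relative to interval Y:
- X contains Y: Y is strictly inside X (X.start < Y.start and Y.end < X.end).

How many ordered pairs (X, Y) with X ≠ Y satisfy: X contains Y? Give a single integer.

Checking all 72 ordered pairs for relation 'contains'; matching pairs in alphabetical order:
(N, H): N contains H ✓
(R, G): R contains G ✓
(W, A): W contains A ✓
Count: 3.

3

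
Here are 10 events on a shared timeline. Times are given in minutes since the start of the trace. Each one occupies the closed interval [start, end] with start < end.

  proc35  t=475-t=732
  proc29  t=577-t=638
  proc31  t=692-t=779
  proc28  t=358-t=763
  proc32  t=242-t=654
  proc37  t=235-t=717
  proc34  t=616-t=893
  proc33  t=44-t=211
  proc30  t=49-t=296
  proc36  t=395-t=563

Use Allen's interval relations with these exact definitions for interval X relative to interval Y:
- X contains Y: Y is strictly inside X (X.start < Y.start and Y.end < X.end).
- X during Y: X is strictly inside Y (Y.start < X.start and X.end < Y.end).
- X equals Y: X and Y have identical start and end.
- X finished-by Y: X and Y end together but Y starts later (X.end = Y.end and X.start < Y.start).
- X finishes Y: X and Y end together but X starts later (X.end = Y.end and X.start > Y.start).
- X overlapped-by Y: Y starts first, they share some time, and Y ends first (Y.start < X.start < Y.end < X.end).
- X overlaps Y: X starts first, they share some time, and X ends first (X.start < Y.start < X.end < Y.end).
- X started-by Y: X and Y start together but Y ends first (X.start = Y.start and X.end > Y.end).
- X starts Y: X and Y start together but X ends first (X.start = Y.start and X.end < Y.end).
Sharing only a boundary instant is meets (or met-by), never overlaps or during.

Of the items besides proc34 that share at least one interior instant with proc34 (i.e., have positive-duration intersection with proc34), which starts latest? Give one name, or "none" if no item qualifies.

proc31

Target proc34 = [t=616, t=893].
proc28 [t=358, t=763] → overlaps → candidate.
proc29 [t=577, t=638] → overlaps → candidate.
proc30 [t=49, t=296] → before → excluded.
proc31 [t=692, t=779] → during → candidate.
proc32 [t=242, t=654] → overlaps → candidate.
proc33 [t=44, t=211] → before → excluded.
proc35 [t=475, t=732] → overlaps → candidate.
proc36 [t=395, t=563] → before → excluded.
proc37 [t=235, t=717] → overlaps → candidate.
Among candidates, latest start is t=692 → proc31.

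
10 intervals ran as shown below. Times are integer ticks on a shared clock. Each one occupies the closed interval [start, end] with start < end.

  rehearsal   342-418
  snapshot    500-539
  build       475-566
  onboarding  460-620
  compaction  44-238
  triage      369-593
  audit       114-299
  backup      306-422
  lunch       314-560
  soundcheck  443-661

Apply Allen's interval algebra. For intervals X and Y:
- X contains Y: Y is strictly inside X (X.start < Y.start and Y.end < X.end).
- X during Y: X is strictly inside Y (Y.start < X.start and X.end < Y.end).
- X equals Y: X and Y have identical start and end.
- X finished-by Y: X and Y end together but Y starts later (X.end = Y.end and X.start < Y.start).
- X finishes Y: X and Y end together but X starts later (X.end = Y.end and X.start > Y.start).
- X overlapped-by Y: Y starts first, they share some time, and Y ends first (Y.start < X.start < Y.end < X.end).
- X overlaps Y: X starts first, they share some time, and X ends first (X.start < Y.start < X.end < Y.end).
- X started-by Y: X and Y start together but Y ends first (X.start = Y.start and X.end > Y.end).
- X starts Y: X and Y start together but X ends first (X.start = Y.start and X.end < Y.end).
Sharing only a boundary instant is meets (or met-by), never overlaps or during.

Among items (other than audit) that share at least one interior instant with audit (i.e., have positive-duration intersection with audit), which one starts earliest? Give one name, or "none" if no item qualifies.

Target audit = [114, 299].
backup [306, 422] → after → excluded.
build [475, 566] → after → excluded.
compaction [44, 238] → overlaps → candidate.
lunch [314, 560] → after → excluded.
onboarding [460, 620] → after → excluded.
rehearsal [342, 418] → after → excluded.
snapshot [500, 539] → after → excluded.
soundcheck [443, 661] → after → excluded.
triage [369, 593] → after → excluded.
Among candidates, earliest start is 44 → compaction.

compaction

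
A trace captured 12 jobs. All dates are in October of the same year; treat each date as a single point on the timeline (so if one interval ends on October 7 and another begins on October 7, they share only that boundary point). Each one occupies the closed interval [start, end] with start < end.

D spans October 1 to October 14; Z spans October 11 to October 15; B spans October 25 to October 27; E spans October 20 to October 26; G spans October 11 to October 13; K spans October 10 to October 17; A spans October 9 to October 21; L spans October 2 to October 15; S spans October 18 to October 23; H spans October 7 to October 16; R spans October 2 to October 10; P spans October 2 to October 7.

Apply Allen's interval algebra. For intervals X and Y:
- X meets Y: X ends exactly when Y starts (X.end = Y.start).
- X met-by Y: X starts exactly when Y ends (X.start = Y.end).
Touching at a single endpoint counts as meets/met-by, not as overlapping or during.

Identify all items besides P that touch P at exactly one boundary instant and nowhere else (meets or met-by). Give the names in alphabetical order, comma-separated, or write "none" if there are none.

Target P = [October 2, October 7].
A [October 9, October 21] → after → no.
B [October 25, October 27] → after → no.
D [October 1, October 14] → contains → no.
E [October 20, October 26] → after → no.
G [October 11, October 13] → after → no.
H [October 7, October 16] → met-by → yes.
K [October 10, October 17] → after → no.
L [October 2, October 15] → started-by → no.
R [October 2, October 10] → started-by → no.
S [October 18, October 23] → after → no.
Z [October 11, October 15] → after → no.
Result: H.

H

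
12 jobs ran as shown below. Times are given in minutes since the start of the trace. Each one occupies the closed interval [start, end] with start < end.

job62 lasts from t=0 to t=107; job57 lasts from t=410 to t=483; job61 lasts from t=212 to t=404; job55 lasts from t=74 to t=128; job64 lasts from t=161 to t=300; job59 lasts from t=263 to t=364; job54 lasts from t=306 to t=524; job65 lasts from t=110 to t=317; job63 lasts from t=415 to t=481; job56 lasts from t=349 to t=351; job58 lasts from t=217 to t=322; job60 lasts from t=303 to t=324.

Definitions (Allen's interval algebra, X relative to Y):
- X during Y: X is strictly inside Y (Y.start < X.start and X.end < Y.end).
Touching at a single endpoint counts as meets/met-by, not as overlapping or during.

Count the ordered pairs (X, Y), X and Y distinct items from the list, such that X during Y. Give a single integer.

11

Checking all 132 ordered pairs for relation 'during'; matching pairs in alphabetical order:
(job56, job54): job56 during job54 ✓
(job56, job59): job56 during job59 ✓
(job56, job61): job56 during job61 ✓
(job57, job54): job57 during job54 ✓
(job58, job61): job58 during job61 ✓
(job59, job61): job59 during job61 ✓
(job60, job59): job60 during job59 ✓
(job60, job61): job60 during job61 ✓
(job63, job54): job63 during job54 ✓
(job63, job57): job63 during job57 ✓
(job64, job65): job64 during job65 ✓
Count: 11.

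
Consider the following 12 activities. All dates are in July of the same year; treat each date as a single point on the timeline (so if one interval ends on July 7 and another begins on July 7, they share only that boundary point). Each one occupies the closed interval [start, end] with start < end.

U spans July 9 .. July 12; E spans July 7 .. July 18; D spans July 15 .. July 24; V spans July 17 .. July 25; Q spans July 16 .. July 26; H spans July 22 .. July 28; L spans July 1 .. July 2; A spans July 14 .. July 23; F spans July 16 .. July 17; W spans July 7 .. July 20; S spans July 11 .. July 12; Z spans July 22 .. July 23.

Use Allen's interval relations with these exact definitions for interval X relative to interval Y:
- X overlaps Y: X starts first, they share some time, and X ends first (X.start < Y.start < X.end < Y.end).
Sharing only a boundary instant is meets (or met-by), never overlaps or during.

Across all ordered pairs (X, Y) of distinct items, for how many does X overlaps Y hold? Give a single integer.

Checking all 132 ordered pairs for relation 'overlaps'; matching pairs in alphabetical order:
(A, D): A overlaps D ✓
(A, H): A overlaps H ✓
(A, Q): A overlaps Q ✓
(A, V): A overlaps V ✓
(D, H): D overlaps H ✓
(D, Q): D overlaps Q ✓
(D, V): D overlaps V ✓
(E, A): E overlaps A ✓
(E, D): E overlaps D ✓
(E, Q): E overlaps Q ✓
(E, V): E overlaps V ✓
(Q, H): Q overlaps H ✓
(V, H): V overlaps H ✓
(W, A): W overlaps A ✓
(W, D): W overlaps D ✓
(W, Q): W overlaps Q ✓
(W, V): W overlaps V ✓
Count: 17.

17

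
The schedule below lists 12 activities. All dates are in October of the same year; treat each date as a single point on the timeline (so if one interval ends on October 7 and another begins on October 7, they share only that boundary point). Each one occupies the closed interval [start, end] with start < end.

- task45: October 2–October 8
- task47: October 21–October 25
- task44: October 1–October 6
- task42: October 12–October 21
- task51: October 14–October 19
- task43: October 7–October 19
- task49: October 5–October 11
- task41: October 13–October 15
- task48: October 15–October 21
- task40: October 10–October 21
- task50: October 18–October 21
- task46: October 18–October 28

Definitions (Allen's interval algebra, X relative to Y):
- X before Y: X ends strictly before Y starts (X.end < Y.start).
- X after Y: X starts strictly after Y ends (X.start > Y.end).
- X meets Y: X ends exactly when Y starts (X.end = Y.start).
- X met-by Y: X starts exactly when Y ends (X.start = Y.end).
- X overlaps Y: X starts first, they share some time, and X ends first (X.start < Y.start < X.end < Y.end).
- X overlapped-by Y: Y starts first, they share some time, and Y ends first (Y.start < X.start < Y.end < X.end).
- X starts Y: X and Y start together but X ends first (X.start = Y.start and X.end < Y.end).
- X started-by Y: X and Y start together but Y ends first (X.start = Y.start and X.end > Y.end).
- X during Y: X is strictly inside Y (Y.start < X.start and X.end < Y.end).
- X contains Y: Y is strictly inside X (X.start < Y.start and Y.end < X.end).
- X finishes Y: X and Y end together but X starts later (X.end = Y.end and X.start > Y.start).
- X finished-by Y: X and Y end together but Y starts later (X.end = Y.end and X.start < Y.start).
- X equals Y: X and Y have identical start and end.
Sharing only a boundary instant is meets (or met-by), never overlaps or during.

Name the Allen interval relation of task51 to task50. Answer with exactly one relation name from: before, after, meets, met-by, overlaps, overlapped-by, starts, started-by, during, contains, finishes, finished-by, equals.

overlaps

task51 = [October 14, October 19]; task50 = [October 18, October 21].
Compare endpoints: task51.start < task50.start, task51.start < task50.end, task51.end > task50.start, task51.end < task50.end.
That pattern is 'overlaps'.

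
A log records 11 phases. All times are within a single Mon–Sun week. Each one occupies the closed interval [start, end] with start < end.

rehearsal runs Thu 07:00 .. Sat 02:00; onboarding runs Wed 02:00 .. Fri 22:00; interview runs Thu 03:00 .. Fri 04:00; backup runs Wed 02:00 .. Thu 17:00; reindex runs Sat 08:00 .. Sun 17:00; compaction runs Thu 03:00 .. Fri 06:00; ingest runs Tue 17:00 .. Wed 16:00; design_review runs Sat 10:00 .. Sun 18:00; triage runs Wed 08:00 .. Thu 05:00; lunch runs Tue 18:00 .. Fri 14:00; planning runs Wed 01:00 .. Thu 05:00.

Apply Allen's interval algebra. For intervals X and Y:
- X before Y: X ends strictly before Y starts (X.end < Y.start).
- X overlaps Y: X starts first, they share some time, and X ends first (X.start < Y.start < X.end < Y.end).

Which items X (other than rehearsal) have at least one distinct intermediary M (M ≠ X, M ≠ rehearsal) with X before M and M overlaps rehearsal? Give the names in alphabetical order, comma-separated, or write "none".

ingest

Target rehearsal = [Thu 07:00, Sat 02:00].
Intermediaries M with M overlaps rehearsal: backup, compaction, interview, lunch, onboarding.
Via backup — items with X before backup: none.
Via compaction — items with X before compaction: ingest.
Via interview — items with X before interview: ingest.
Via lunch — items with X before lunch: none.
Via onboarding — items with X before onboarding: none.
Union: ingest.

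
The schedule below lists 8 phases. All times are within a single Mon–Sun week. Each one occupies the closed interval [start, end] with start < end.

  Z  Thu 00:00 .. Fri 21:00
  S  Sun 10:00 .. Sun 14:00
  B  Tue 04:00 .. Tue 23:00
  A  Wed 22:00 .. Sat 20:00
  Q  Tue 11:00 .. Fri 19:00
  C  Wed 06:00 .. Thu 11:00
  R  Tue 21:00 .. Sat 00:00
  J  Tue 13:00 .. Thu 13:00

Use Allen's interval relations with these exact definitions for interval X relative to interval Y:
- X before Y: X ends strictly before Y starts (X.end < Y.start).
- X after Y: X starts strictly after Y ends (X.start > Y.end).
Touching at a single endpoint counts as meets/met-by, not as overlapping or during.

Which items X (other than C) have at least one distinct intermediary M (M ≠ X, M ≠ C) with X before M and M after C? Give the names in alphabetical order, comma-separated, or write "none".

Target C = [Wed 06:00, Thu 11:00].
Intermediaries M with M after C: S.
Via S — items with X before S: A, B, J, Q, R, Z.
Union: A, B, J, Q, R, Z.

A, B, J, Q, R, Z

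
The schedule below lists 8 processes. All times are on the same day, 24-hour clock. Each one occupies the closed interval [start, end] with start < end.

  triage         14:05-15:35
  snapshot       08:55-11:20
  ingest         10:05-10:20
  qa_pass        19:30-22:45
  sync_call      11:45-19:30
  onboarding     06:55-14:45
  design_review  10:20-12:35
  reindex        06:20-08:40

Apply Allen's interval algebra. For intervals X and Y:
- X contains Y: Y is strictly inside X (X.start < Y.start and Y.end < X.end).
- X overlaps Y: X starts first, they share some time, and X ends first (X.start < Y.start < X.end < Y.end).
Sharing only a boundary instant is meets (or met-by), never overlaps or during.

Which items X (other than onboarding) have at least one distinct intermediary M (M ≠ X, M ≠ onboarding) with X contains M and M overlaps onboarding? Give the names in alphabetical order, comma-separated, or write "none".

Target onboarding = [06:55, 14:45].
Intermediaries M with M overlaps onboarding: reindex.
Via reindex — items with X contains reindex: none.
Union: none.

none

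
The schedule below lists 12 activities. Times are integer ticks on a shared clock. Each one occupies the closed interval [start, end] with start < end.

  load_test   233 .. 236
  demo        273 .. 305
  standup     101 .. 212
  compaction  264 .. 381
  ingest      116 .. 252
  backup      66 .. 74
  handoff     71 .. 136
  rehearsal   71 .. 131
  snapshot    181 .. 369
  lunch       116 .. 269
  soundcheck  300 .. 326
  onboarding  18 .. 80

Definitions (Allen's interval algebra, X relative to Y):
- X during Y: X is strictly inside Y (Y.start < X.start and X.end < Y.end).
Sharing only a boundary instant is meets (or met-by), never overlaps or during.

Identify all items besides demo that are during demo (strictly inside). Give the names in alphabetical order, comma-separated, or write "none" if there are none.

Target demo = [273, 305].
backup [66, 74] → before → no.
compaction [264, 381] → contains → no.
handoff [71, 136] → before → no.
ingest [116, 252] → before → no.
load_test [233, 236] → before → no.
lunch [116, 269] → before → no.
onboarding [18, 80] → before → no.
rehearsal [71, 131] → before → no.
snapshot [181, 369] → contains → no.
soundcheck [300, 326] → overlapped-by → no.
standup [101, 212] → before → no.
Result: none.

none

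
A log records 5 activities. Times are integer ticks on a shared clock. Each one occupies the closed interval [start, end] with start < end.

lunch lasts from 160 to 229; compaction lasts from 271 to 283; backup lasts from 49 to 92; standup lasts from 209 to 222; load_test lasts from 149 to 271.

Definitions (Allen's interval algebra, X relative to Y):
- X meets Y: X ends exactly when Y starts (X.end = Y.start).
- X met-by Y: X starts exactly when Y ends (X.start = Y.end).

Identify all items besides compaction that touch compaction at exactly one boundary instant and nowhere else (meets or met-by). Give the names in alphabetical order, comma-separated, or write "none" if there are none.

Target compaction = [271, 283].
backup [49, 92] → before → no.
load_test [149, 271] → meets → yes.
lunch [160, 229] → before → no.
standup [209, 222] → before → no.
Result: load_test.

load_test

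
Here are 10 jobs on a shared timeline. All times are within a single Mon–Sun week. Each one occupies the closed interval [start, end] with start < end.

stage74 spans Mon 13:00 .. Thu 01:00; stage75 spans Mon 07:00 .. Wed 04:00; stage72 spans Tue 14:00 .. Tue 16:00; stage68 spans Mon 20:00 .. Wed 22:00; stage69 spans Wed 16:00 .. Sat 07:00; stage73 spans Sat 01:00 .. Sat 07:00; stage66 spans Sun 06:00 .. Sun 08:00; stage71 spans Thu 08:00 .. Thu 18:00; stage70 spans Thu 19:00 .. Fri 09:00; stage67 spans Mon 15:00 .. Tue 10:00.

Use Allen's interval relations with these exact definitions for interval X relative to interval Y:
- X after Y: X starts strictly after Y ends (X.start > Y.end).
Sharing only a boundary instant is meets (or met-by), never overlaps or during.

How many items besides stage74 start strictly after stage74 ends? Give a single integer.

4

Target stage74 = [Mon 13:00, Thu 01:00].
stage66 [Sun 06:00, Sun 08:00] → after → counts.
stage67 [Mon 15:00, Tue 10:00] → during → no.
stage68 [Mon 20:00, Wed 22:00] → during → no.
stage69 [Wed 16:00, Sat 07:00] → overlapped-by → no.
stage70 [Thu 19:00, Fri 09:00] → after → counts.
stage71 [Thu 08:00, Thu 18:00] → after → counts.
stage72 [Tue 14:00, Tue 16:00] → during → no.
stage73 [Sat 01:00, Sat 07:00] → after → counts.
stage75 [Mon 07:00, Wed 04:00] → overlaps → no.
Total: 4.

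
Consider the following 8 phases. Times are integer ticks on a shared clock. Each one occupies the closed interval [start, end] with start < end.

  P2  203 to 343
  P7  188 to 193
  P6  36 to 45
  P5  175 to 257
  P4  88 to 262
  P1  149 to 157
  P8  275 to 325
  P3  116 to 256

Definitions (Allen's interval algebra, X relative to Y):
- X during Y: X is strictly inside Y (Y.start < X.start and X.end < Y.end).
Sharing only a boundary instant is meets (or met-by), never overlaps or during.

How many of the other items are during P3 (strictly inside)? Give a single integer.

2

Target P3 = [116, 256].
P1 [149, 157] → during → counts.
P2 [203, 343] → overlapped-by → no.
P4 [88, 262] → contains → no.
P5 [175, 257] → overlapped-by → no.
P6 [36, 45] → before → no.
P7 [188, 193] → during → counts.
P8 [275, 325] → after → no.
Total: 2.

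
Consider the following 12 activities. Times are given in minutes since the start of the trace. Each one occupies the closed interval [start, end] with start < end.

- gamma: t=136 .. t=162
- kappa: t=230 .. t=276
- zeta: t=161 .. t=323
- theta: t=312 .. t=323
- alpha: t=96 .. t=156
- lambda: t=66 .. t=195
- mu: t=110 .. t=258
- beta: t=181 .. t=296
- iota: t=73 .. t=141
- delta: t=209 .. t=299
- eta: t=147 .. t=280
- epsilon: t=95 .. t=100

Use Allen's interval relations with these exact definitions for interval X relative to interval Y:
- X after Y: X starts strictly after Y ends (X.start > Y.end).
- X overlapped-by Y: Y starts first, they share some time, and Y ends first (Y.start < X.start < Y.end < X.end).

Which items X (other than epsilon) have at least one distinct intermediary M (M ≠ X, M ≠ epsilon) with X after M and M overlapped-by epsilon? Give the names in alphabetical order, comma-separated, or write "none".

beta, delta, kappa, theta, zeta

Target epsilon = [t=95, t=100].
Intermediaries M with M overlapped-by epsilon: alpha.
Via alpha — items with X after alpha: beta, delta, kappa, theta, zeta.
Union: beta, delta, kappa, theta, zeta.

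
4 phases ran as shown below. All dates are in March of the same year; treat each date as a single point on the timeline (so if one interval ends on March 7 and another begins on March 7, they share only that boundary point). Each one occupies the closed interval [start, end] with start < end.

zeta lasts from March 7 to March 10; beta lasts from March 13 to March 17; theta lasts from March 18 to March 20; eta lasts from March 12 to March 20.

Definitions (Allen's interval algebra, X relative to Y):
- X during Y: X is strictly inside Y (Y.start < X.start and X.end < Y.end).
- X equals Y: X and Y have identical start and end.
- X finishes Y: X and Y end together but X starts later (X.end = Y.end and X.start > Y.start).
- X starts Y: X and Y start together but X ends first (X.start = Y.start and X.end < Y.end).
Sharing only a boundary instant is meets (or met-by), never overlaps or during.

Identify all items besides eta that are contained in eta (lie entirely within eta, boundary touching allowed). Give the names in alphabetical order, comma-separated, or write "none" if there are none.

Target eta = [March 12, March 20].
beta [March 13, March 17] → during → yes.
theta [March 18, March 20] → finishes → yes.
zeta [March 7, March 10] → before → no.
Result: beta, theta.

beta, theta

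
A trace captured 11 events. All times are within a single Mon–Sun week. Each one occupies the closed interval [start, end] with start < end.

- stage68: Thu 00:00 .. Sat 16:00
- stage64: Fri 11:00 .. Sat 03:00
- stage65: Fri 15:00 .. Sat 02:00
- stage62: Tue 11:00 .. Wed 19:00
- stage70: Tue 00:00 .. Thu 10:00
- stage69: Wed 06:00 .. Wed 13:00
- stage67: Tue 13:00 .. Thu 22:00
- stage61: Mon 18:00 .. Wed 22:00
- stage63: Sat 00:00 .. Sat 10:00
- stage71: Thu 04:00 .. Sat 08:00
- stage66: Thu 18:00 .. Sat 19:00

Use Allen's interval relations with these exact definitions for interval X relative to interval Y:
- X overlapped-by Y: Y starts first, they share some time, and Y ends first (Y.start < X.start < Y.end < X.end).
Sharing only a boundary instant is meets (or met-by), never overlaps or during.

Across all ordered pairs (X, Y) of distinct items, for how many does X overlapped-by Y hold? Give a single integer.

14

Checking all 110 ordered pairs for relation 'overlapped-by'; matching pairs in alphabetical order:
(stage63, stage64): stage63 overlapped-by stage64 ✓
(stage63, stage65): stage63 overlapped-by stage65 ✓
(stage63, stage71): stage63 overlapped-by stage71 ✓
(stage66, stage67): stage66 overlapped-by stage67 ✓
(stage66, stage68): stage66 overlapped-by stage68 ✓
(stage66, stage71): stage66 overlapped-by stage71 ✓
(stage67, stage61): stage67 overlapped-by stage61 ✓
(stage67, stage62): stage67 overlapped-by stage62 ✓
(stage67, stage70): stage67 overlapped-by stage70 ✓
(stage68, stage67): stage68 overlapped-by stage67 ✓
(stage68, stage70): stage68 overlapped-by stage70 ✓
(stage70, stage61): stage70 overlapped-by stage61 ✓
(stage71, stage67): stage71 overlapped-by stage67 ✓
(stage71, stage70): stage71 overlapped-by stage70 ✓
Count: 14.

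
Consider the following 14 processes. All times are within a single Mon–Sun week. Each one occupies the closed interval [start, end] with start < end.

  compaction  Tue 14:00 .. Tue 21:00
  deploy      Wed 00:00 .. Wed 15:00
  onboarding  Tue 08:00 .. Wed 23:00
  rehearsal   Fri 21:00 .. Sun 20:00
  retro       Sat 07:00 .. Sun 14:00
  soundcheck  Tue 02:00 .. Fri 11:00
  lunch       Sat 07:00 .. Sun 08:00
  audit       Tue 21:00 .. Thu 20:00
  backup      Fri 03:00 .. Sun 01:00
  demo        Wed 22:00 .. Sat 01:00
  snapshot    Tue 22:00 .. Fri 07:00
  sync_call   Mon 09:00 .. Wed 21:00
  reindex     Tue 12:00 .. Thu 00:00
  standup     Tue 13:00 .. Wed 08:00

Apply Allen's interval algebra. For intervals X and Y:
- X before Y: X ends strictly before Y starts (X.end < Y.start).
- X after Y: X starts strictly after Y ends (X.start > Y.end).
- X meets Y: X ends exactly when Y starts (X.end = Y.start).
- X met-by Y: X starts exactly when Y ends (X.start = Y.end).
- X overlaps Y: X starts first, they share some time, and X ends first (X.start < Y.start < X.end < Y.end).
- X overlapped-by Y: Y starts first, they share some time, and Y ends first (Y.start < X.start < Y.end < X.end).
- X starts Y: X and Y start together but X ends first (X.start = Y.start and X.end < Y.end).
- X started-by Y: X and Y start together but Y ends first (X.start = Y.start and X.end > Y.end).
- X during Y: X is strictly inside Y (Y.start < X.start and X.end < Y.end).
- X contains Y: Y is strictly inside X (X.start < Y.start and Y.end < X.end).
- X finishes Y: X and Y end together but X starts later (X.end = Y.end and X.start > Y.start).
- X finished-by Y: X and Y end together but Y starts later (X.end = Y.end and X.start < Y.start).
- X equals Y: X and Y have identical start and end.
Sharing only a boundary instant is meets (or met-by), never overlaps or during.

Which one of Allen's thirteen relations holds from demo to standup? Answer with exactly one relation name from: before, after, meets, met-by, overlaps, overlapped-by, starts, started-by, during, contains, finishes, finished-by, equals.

after

demo = [Wed 22:00, Sat 01:00]; standup = [Tue 13:00, Wed 08:00].
Compare endpoints: demo.start > standup.start, demo.start > standup.end, demo.end > standup.start, demo.end > standup.end.
That pattern is 'after'.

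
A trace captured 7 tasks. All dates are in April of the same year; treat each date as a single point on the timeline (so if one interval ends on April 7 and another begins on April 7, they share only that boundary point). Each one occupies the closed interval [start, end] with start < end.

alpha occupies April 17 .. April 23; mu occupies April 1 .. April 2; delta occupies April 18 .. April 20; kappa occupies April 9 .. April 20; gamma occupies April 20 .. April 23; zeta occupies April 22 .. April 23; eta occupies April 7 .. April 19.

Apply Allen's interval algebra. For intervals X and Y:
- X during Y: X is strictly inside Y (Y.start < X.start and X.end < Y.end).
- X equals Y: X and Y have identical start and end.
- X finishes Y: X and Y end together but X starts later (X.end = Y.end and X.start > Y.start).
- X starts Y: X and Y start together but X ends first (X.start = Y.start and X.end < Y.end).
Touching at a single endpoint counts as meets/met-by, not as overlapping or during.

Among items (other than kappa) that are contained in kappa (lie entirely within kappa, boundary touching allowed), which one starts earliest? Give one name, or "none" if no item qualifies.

Target kappa = [April 9, April 20].
alpha [April 17, April 23] → overlapped-by → excluded.
delta [April 18, April 20] → finishes → candidate.
eta [April 7, April 19] → overlaps → excluded.
gamma [April 20, April 23] → met-by → excluded.
mu [April 1, April 2] → before → excluded.
zeta [April 22, April 23] → after → excluded.
Among candidates, earliest start is April 18 → delta.

delta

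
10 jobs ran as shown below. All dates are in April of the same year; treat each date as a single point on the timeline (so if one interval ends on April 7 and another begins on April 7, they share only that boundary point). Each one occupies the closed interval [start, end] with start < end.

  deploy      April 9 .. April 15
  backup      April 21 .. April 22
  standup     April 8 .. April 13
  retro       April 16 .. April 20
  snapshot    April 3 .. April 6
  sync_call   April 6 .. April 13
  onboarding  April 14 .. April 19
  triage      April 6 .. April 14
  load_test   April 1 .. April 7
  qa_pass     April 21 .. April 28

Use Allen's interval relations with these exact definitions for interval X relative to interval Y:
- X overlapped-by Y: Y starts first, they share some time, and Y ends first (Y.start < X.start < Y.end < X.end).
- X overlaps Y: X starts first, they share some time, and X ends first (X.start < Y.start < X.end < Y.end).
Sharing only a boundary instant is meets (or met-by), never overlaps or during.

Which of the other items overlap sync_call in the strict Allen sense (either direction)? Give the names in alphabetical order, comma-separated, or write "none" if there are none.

Target sync_call = [April 6, April 13].
backup [April 21, April 22] → after → no.
deploy [April 9, April 15] → overlapped-by → yes.
load_test [April 1, April 7] → overlaps → yes.
onboarding [April 14, April 19] → after → no.
qa_pass [April 21, April 28] → after → no.
retro [April 16, April 20] → after → no.
snapshot [April 3, April 6] → meets → no.
standup [April 8, April 13] → finishes → no.
triage [April 6, April 14] → started-by → no.
Result: deploy, load_test.

deploy, load_test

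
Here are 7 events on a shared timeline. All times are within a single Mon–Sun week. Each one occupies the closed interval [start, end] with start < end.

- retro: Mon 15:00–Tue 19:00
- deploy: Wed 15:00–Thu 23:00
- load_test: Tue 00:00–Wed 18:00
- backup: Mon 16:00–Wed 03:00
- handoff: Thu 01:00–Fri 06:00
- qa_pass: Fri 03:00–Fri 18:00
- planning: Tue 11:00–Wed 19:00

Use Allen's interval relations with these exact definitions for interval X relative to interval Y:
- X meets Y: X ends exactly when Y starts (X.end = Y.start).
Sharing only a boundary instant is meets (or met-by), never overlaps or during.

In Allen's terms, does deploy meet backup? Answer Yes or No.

No

deploy = [Wed 15:00, Thu 23:00], backup = [Mon 16:00, Wed 03:00].
Actual relation of deploy to backup: after.
Asked whether 'meets' holds → No.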